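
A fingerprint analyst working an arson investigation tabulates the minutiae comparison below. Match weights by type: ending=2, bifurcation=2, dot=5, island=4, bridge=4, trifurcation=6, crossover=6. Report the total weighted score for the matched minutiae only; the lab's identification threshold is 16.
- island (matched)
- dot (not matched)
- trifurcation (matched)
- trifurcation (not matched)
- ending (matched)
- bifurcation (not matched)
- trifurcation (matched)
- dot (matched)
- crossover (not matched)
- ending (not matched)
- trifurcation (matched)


Weighted minutiae match score:
  island: matched, +4 (running total 4)
  dot: not matched, +0
  trifurcation: matched, +6 (running total 10)
  trifurcation: not matched, +0
  ending: matched, +2 (running total 12)
  bifurcation: not matched, +0
  trifurcation: matched, +6 (running total 18)
  dot: matched, +5 (running total 23)
  crossover: not matched, +0
  ending: not matched, +0
  trifurcation: matched, +6 (running total 29)
Total score = 29
Threshold = 16; verdict = identification

29


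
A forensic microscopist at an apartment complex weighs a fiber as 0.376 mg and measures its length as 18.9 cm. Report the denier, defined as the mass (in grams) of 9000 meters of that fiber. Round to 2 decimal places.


Denier calculation:
Mass in grams = 0.376 mg / 1000 = 0.000376 g
Length in meters = 18.9 cm / 100 = 0.189 m
Linear density = mass / length = 0.000376 / 0.189 = 0.00198942 g/m
Denier = (g/m) * 9000 = 0.00198942 * 9000 = 17.90

17.90


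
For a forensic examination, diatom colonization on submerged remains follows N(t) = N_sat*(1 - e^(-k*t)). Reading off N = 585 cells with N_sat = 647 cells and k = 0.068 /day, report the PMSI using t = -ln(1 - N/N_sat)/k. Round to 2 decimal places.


PMSI from diatom colonization curve:
N / N_sat = 585 / 647 = 0.904173
1 - N/N_sat = 0.095827
ln(1 - N/N_sat) = -2.345211
t = -ln(1 - N/N_sat) / k = -(-2.345211) / 0.068 = 34.49 days

34.49


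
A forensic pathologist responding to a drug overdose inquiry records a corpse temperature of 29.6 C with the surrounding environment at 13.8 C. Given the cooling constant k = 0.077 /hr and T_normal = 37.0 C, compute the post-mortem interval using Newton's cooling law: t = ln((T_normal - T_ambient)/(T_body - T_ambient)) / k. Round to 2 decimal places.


Using Newton's law of cooling:
t = ln((T_normal - T_ambient) / (T_body - T_ambient)) / k
T_normal - T_ambient = 23.2
T_body - T_ambient = 15.8
Ratio = 1.468354
ln(ratio) = 0.384142
t = 0.384142 / 0.077 = 4.99 hours

4.99


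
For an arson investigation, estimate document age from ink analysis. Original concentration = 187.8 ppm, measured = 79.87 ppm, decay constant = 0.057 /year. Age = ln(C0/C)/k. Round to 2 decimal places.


Document age estimation:
C0/C = 187.8 / 79.87 = 2.351321
ln(C0/C) = 0.854977
t = 0.854977 / 0.057 = 15.00 years

15.00


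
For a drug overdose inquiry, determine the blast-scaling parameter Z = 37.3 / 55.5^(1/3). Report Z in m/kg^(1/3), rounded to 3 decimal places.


Scaled distance calculation:
W^(1/3) = 55.5^(1/3) = 3.814442
Z = R / W^(1/3) = 37.3 / 3.814442
Z = 9.779 m/kg^(1/3)

9.779


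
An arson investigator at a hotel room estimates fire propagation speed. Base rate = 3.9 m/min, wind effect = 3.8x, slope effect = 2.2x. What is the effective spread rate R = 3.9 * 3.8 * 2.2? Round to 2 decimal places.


Fire spread rate calculation:
R = R0 * wind_factor * slope_factor
= 3.9 * 3.8 * 2.2
= 14.82 * 2.2
= 32.60 m/min

32.60


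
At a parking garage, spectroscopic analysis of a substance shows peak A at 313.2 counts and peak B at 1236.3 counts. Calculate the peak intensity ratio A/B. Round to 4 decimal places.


Spectral peak ratio:
Peak A = 313.2 counts
Peak B = 1236.3 counts
Ratio = 313.2 / 1236.3 = 0.2533

0.2533


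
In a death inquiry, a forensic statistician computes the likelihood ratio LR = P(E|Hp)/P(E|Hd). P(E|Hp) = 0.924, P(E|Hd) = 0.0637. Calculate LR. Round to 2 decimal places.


Likelihood ratio calculation:
LR = P(E|Hp) / P(E|Hd)
LR = 0.924 / 0.0637
LR = 14.51

14.51


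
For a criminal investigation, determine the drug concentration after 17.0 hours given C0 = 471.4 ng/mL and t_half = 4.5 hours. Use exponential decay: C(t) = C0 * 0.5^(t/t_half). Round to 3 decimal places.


Drug concentration decay:
Number of half-lives = t / t_half = 17.0 / 4.5 = 3.777778
Decay factor = 0.5^3.777778 = 0.07290805
C(t) = 471.4 * 0.07290805 = 34.369 ng/mL

34.369


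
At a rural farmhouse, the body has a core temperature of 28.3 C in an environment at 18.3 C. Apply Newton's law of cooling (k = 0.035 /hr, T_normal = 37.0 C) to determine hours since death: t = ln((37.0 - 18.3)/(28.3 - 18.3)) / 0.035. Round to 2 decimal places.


Using Newton's law of cooling:
t = ln((T_normal - T_ambient) / (T_body - T_ambient)) / k
T_normal - T_ambient = 18.7
T_body - T_ambient = 10.0
Ratio = 1.87
ln(ratio) = 0.625938
t = 0.625938 / 0.035 = 17.88 hours

17.88


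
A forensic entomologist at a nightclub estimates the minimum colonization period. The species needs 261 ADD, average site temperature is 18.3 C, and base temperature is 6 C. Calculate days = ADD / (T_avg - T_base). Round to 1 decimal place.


Insect development time:
Effective temperature = avg_temp - T_base = 18.3 - 6 = 12.3 C
Days = ADD / effective_temp = 261 / 12.3 = 21.2 days

21.2


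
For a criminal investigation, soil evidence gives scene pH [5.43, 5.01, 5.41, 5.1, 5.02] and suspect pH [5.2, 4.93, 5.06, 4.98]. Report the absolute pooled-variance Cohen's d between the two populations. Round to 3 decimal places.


Pooled-variance Cohen's d for soil pH comparison:
Scene mean = 25.97 / 5 = 5.194
Suspect mean = 20.17 / 4 = 5.0425
Scene sample variance s_s^2 = 0.04383
Suspect sample variance s_c^2 = 0.013892
Pooled variance = ((n_s-1)*s_s^2 + (n_c-1)*s_c^2) / (n_s + n_c - 2) = 0.030999
Pooled SD = sqrt(0.030999) = 0.176065
Mean difference = 0.1515
|d| = |0.1515| / 0.176065 = 0.860

0.860


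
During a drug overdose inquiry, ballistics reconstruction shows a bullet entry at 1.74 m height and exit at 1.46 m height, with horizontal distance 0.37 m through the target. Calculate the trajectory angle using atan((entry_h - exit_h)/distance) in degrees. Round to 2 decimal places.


Bullet trajectory angle:
Height difference = 1.74 - 1.46 = 0.28 m
angle = atan(0.28 / 0.37)
angle = atan(0.756757)
angle = 37.12 degrees

37.12


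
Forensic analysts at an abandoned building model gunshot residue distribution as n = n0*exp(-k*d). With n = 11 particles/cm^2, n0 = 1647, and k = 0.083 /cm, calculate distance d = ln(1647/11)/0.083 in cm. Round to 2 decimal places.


GSR distance calculation:
n0/n = 1647 / 11 = 149.727273
ln(n0/n) = 5.008815
d = 5.008815 / 0.083 = 60.35 cm

60.35


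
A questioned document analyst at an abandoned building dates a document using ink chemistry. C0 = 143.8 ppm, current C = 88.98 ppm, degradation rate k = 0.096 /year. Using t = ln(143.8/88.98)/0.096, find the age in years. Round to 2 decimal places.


Document age estimation:
C0/C = 143.8 / 88.98 = 1.616094
ln(C0/C) = 0.480012
t = 0.480012 / 0.096 = 5.00 years

5.00


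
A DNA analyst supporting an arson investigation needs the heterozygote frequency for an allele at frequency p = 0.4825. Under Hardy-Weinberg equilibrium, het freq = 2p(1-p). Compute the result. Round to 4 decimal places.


Hardy-Weinberg heterozygote frequency:
q = 1 - p = 1 - 0.4825 = 0.5175
2pq = 2 * 0.4825 * 0.5175 = 0.4994

0.4994


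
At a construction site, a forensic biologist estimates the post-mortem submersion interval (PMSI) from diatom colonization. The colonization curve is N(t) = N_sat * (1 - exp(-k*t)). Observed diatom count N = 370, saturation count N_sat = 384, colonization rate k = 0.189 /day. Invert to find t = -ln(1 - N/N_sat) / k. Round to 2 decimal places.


PMSI from diatom colonization curve:
N / N_sat = 370 / 384 = 0.963542
1 - N/N_sat = 0.036458
ln(1 - N/N_sat) = -3.311594
t = -ln(1 - N/N_sat) / k = -(-3.311594) / 0.189 = 17.52 days

17.52


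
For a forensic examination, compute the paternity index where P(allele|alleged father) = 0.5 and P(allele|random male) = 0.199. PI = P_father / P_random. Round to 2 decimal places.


Paternity Index calculation:
PI = P(allele|father) / P(allele|random)
PI = 0.5 / 0.199
PI = 2.51

2.51


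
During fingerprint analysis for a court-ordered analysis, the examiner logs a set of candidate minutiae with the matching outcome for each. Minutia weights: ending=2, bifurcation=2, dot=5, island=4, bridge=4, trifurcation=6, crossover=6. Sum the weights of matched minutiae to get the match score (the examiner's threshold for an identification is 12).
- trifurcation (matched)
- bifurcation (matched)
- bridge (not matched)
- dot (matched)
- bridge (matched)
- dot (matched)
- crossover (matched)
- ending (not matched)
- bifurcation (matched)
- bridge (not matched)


Weighted minutiae match score:
  trifurcation: matched, +6 (running total 6)
  bifurcation: matched, +2 (running total 8)
  bridge: not matched, +0
  dot: matched, +5 (running total 13)
  bridge: matched, +4 (running total 17)
  dot: matched, +5 (running total 22)
  crossover: matched, +6 (running total 28)
  ending: not matched, +0
  bifurcation: matched, +2 (running total 30)
  bridge: not matched, +0
Total score = 30
Threshold = 12; verdict = identification

30


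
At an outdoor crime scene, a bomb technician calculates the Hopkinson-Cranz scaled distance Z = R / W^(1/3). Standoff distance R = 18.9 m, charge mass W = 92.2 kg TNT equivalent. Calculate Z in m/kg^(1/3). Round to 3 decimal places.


Scaled distance calculation:
W^(1/3) = 92.2^(1/3) = 4.517626
Z = R / W^(1/3) = 18.9 / 4.517626
Z = 4.184 m/kg^(1/3)

4.184


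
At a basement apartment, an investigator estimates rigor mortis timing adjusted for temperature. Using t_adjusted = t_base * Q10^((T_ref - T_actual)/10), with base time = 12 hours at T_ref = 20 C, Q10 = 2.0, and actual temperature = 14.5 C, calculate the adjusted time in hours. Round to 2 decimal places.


Rigor mortis time adjustment:
Exponent = (T_ref - T_actual) / 10 = (20 - 14.5) / 10 = 0.55
Q10 factor = 2.0^0.55 = 1.46409
t_adjusted = 12 * 1.46409 = 17.57 hours

17.57


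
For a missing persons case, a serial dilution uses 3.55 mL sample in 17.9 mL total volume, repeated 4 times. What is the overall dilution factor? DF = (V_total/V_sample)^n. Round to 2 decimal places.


Dilution factor calculation:
Single dilution = V_total / V_sample = 17.9 / 3.55 ≈ 5.042254
Number of dilutions = 4
Total DF = (17.9 / 3.55)^4 (full precision, rounded at the end) = 646.40

646.40


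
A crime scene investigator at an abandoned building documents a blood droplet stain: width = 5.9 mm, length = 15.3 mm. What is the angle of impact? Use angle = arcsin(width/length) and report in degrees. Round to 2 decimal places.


Blood spatter impact angle calculation:
width / length = 5.9 / 15.3 = 0.385621
angle = arcsin(0.385621)
angle = 22.68 degrees

22.68


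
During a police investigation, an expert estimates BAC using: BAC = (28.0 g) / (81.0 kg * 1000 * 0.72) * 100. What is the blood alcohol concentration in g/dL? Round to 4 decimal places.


Applying the Widmark formula:
BAC = (dose_g / (body_wt * 1000 * r)) * 100
Denominator = 81.0 * 1000 * 0.72 = 58320
BAC = (28.0 / 58320) * 100
BAC = 0.0480 g/dL

0.0480


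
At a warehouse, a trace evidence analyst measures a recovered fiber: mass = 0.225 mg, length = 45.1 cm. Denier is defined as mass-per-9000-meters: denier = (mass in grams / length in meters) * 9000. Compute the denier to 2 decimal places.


Denier calculation:
Mass in grams = 0.225 mg / 1000 = 0.000225 g
Length in meters = 45.1 cm / 100 = 0.451 m
Linear density = mass / length = 0.000225 / 0.451 = 0.00049889 g/m
Denier = (g/m) * 9000 = 0.00049889 * 9000 = 4.49

4.49


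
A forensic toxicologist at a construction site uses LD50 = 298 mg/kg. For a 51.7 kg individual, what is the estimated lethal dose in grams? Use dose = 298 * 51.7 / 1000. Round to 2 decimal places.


Lethal dose calculation:
Lethal dose = LD50 * body_weight / 1000
= 298 * 51.7 / 1000
= 15406.6 / 1000
= 15.41 g

15.41


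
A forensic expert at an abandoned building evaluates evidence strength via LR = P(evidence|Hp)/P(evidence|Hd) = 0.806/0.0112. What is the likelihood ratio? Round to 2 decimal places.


Likelihood ratio calculation:
LR = P(E|Hp) / P(E|Hd)
LR = 0.806 / 0.0112
LR = 71.96

71.96


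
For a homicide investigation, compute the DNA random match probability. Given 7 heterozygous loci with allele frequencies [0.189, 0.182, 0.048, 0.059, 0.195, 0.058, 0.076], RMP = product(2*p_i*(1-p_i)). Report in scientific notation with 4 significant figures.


Computing RMP for 7 loci:
Locus 1: 2 * 0.189 * 0.811 = 0.306558
Locus 2: 2 * 0.182 * 0.818 = 0.297752
Locus 3: 2 * 0.048 * 0.952 = 0.091392
Locus 4: 2 * 0.059 * 0.941 = 0.111038
Locus 5: 2 * 0.195 * 0.805 = 0.31395
Locus 6: 2 * 0.058 * 0.942 = 0.109272
Locus 7: 2 * 0.076 * 0.924 = 0.140448
RMP = 4.463e-06

4.463e-06


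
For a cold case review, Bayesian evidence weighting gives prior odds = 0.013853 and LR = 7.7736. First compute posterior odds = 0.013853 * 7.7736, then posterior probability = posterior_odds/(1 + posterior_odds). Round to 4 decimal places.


Bayesian evidence evaluation:
Posterior odds = prior_odds * LR = 0.013853 * 7.7736 = 0.1076877
Posterior probability = posterior_odds / (1 + posterior_odds)
= 0.1076877 / (1 + 0.1076877)
= 0.1076877 / 1.1076877
= 0.0972

0.0972


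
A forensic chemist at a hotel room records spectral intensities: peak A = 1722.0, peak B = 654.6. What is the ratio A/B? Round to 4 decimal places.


Spectral peak ratio:
Peak A = 1722.0 counts
Peak B = 654.6 counts
Ratio = 1722.0 / 654.6 = 2.6306

2.6306


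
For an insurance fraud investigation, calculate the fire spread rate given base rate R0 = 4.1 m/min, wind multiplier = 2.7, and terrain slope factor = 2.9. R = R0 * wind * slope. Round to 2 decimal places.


Fire spread rate calculation:
R = R0 * wind_factor * slope_factor
= 4.1 * 2.7 * 2.9
= 11.07 * 2.9
= 32.10 m/min

32.10


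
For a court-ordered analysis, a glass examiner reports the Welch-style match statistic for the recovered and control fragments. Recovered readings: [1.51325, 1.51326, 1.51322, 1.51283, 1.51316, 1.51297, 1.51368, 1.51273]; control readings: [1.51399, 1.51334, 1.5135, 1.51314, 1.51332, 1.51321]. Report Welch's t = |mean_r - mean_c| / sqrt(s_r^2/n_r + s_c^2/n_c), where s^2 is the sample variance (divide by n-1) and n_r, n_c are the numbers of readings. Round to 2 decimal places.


Welch's t-criterion for glass RI comparison:
Recovered mean = sum / n_r = 12.1051 / 8 = 1.5131375
Control mean = sum / n_c = 9.0805 / 6 = 1.5134167
Recovered sample variance s_r^2 = 8.82786e-08
Control sample variance s_c^2 = 9.40267e-08
Welch SE (unpooled) = sqrt(s_r^2/n_r + s_c^2/n_c) = sqrt(1.10348e-08 + 1.56711e-08) = sqrt(2.67059e-08) = 0.000163419
|mean_r - mean_c| = 0.000279167
t = 0.000279167 / 0.000163419 = 1.71

1.71


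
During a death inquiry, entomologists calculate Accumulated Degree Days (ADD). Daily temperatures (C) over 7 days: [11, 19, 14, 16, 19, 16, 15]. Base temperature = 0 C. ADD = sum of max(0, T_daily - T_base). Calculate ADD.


Computing ADD day by day:
Day 1: max(0, 11 - 0) = 11
Day 2: max(0, 19 - 0) = 19
Day 3: max(0, 14 - 0) = 14
Day 4: max(0, 16 - 0) = 16
Day 5: max(0, 19 - 0) = 19
Day 6: max(0, 16 - 0) = 16
Day 7: max(0, 15 - 0) = 15
Total ADD = 110

110


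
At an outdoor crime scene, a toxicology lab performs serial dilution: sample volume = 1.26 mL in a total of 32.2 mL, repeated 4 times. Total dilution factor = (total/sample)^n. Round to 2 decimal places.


Dilution factor calculation:
Single dilution = V_total / V_sample = 32.2 / 1.26 ≈ 25.555556
Number of dilutions = 4
Total DF = (32.2 / 1.26)^4 (full precision, rounded at the end) = 426521.87

426521.87


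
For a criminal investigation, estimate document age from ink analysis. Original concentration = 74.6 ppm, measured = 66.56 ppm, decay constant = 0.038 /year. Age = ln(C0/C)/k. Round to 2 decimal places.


Document age estimation:
C0/C = 74.6 / 66.56 = 1.120793
ln(C0/C) = 0.114036
t = 0.114036 / 0.038 = 3.00 years

3.00


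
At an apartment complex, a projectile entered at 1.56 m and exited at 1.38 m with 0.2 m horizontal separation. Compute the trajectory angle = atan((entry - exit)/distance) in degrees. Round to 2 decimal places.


Bullet trajectory angle:
Height difference = 1.56 - 1.38 = 0.18 m
angle = atan(0.18 / 0.2)
angle = atan(0.9)
angle = 41.99 degrees

41.99


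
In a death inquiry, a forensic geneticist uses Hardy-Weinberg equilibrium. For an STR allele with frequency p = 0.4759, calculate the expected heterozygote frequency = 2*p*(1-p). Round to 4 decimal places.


Hardy-Weinberg heterozygote frequency:
q = 1 - p = 1 - 0.4759 = 0.5241
2pq = 2 * 0.4759 * 0.5241 = 0.4988

0.4988


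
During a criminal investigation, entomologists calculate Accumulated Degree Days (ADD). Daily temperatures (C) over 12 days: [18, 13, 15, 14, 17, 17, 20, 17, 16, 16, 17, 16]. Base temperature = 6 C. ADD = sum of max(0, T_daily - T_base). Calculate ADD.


Computing ADD day by day:
Day 1: max(0, 18 - 6) = 12
Day 2: max(0, 13 - 6) = 7
Day 3: max(0, 15 - 6) = 9
Day 4: max(0, 14 - 6) = 8
Day 5: max(0, 17 - 6) = 11
Day 6: max(0, 17 - 6) = 11
Day 7: max(0, 20 - 6) = 14
Day 8: max(0, 17 - 6) = 11
Day 9: max(0, 16 - 6) = 10
Day 10: max(0, 16 - 6) = 10
Day 11: max(0, 17 - 6) = 11
Day 12: max(0, 16 - 6) = 10
Total ADD = 124

124


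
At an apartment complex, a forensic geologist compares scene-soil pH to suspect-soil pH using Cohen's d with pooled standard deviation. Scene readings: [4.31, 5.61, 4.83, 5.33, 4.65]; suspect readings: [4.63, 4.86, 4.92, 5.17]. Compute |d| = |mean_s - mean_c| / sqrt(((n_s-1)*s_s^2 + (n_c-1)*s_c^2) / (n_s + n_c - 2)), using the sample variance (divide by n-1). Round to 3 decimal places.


Pooled-variance Cohen's d for soil pH comparison:
Scene mean = 24.73 / 5 = 4.946
Suspect mean = 19.58 / 4 = 4.895
Scene sample variance s_s^2 = 0.27348
Suspect sample variance s_c^2 = 0.049233
Pooled variance = ((n_s-1)*s_s^2 + (n_c-1)*s_c^2) / (n_s + n_c - 2) = 0.177374
Pooled SD = sqrt(0.177374) = 0.421158
Mean difference = 0.051
|d| = |0.051| / 0.421158 = 0.121

0.121


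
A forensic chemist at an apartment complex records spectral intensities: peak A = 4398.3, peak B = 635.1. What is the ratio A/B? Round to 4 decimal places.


Spectral peak ratio:
Peak A = 4398.3 counts
Peak B = 635.1 counts
Ratio = 4398.3 / 635.1 = 6.9254

6.9254


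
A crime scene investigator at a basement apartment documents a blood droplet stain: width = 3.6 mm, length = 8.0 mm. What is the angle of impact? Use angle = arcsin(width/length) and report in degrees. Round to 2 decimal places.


Blood spatter impact angle calculation:
width / length = 3.6 / 8.0 = 0.45
angle = arcsin(0.45)
angle = 26.74 degrees

26.74


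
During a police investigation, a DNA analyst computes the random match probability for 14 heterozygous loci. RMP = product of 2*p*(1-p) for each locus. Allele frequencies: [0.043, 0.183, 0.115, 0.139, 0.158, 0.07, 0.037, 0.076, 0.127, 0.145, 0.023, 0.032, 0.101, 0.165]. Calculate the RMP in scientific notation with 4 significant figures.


Computing RMP for 14 loci:
Locus 1: 2 * 0.043 * 0.957 = 0.082302
Locus 2: 2 * 0.183 * 0.817 = 0.299022
Locus 3: 2 * 0.115 * 0.885 = 0.20355
Locus 4: 2 * 0.139 * 0.861 = 0.239358
Locus 5: 2 * 0.158 * 0.842 = 0.266072
Locus 6: 2 * 0.07 * 0.93 = 0.1302
Locus 7: 2 * 0.037 * 0.963 = 0.071262
Locus 8: 2 * 0.076 * 0.924 = 0.140448
Locus 9: 2 * 0.127 * 0.873 = 0.221742
Locus 10: 2 * 0.145 * 0.855 = 0.24795
Locus 11: 2 * 0.023 * 0.977 = 0.044942
Locus 12: 2 * 0.032 * 0.968 = 0.061952
Locus 13: 2 * 0.101 * 0.899 = 0.181598
Locus 14: 2 * 0.165 * 0.835 = 0.27555
RMP = 3.185e-12

3.185e-12


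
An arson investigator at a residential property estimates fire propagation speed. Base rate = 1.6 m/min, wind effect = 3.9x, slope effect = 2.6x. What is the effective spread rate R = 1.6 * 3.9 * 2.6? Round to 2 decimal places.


Fire spread rate calculation:
R = R0 * wind_factor * slope_factor
= 1.6 * 3.9 * 2.6
= 6.24 * 2.6
= 16.22 m/min

16.22


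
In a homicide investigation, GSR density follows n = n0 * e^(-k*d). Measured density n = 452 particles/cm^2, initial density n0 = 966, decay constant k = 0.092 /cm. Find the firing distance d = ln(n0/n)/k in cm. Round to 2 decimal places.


GSR distance calculation:
n0/n = 966 / 452 = 2.137168
ln(n0/n) = 0.759482
d = 0.759482 / 0.092 = 8.26 cm

8.26


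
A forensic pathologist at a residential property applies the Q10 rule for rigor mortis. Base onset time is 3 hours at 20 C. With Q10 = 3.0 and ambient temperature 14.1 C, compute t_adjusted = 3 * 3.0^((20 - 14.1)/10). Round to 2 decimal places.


Rigor mortis time adjustment:
Exponent = (T_ref - T_actual) / 10 = (20 - 14.1) / 10 = 0.59
Q10 factor = 3.0^0.59 = 1.91206
t_adjusted = 3 * 1.91206 = 5.74 hours

5.74


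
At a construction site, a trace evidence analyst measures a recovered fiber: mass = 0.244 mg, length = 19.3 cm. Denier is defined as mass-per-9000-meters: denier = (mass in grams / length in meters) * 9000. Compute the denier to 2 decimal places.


Denier calculation:
Mass in grams = 0.244 mg / 1000 = 0.000244 g
Length in meters = 19.3 cm / 100 = 0.193 m
Linear density = mass / length = 0.000244 / 0.193 = 0.00126425 g/m
Denier = (g/m) * 9000 = 0.00126425 * 9000 = 11.38

11.38


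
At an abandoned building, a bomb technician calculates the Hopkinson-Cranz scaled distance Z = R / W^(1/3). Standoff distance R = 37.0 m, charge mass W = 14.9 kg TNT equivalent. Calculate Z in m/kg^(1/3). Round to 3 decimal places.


Scaled distance calculation:
W^(1/3) = 14.9^(1/3) = 2.460719
Z = R / W^(1/3) = 37.0 / 2.460719
Z = 15.036 m/kg^(1/3)

15.036


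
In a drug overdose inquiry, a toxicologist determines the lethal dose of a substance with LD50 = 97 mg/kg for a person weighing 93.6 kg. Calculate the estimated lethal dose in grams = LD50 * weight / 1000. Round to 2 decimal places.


Lethal dose calculation:
Lethal dose = LD50 * body_weight / 1000
= 97 * 93.6 / 1000
= 9079.2 / 1000
= 9.08 g

9.08


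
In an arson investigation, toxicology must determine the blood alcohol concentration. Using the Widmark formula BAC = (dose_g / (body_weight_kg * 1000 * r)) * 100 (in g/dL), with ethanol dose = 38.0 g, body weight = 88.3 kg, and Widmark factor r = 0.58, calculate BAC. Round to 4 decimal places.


Applying the Widmark formula:
BAC = (dose_g / (body_wt * 1000 * r)) * 100
Denominator = 88.3 * 1000 * 0.58 = 51214
BAC = (38.0 / 51214) * 100
BAC = 0.0742 g/dL

0.0742


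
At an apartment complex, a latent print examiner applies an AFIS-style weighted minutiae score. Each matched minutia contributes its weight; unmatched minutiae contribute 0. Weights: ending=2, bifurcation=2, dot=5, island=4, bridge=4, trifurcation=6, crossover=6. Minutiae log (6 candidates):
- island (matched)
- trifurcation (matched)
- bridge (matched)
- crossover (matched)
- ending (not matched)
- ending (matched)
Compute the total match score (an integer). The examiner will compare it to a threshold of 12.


Weighted minutiae match score:
  island: matched, +4 (running total 4)
  trifurcation: matched, +6 (running total 10)
  bridge: matched, +4 (running total 14)
  crossover: matched, +6 (running total 20)
  ending: not matched, +0
  ending: matched, +2 (running total 22)
Total score = 22
Threshold = 12; verdict = identification

22


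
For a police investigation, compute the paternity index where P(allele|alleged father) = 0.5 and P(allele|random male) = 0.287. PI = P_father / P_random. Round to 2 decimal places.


Paternity Index calculation:
PI = P(allele|father) / P(allele|random)
PI = 0.5 / 0.287
PI = 1.74

1.74


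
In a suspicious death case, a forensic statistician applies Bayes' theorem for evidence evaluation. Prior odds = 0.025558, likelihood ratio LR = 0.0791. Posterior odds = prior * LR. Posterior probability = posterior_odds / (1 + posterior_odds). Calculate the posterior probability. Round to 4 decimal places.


Bayesian evidence evaluation:
Posterior odds = prior_odds * LR = 0.025558 * 0.0791 = 0.002021638
Posterior probability = posterior_odds / (1 + posterior_odds)
= 0.002021638 / (1 + 0.002021638)
= 0.002021638 / 1.002021638
= 0.0020

0.0020


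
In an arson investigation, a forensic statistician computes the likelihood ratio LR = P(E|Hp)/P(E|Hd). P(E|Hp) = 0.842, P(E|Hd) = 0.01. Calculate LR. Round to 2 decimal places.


Likelihood ratio calculation:
LR = P(E|Hp) / P(E|Hd)
LR = 0.842 / 0.01
LR = 84.20

84.20


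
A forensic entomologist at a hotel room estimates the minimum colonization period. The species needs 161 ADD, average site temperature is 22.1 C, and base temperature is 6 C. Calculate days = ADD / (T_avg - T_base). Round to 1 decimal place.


Insect development time:
Effective temperature = avg_temp - T_base = 22.1 - 6 = 16.1 C
Days = ADD / effective_temp = 161 / 16.1 = 10.0 days

10.0


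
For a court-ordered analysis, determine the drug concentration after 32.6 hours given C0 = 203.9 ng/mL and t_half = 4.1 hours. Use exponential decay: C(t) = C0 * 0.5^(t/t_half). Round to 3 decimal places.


Drug concentration decay:
Number of half-lives = t / t_half = 32.6 / 4.1 = 7.95122
Decay factor = 0.5^7.95122 = 0.00404059
C(t) = 203.9 * 0.00404059 = 0.824 ng/mL

0.824


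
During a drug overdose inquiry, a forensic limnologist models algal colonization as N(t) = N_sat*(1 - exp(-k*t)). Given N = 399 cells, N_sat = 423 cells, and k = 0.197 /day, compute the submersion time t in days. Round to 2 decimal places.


PMSI from diatom colonization curve:
N / N_sat = 399 / 423 = 0.943262
1 - N/N_sat = 0.056738
ln(1 - N/N_sat) = -2.869311
t = -ln(1 - N/N_sat) / k = -(-2.869311) / 0.197 = 14.57 days

14.57


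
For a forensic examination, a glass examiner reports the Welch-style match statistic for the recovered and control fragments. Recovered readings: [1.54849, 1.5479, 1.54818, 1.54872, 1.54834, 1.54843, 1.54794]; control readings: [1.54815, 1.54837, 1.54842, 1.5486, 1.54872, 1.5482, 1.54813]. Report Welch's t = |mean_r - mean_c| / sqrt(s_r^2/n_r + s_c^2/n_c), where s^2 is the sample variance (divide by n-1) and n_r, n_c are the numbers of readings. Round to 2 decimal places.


Welch's t-criterion for glass RI comparison:
Recovered mean = sum / n_r = 10.838 / 7 = 1.5482857
Control mean = sum / n_c = 10.83859 / 7 = 1.54837
Recovered sample variance s_r^2 = 8.89286e-08
Control sample variance s_c^2 = 5.21333e-08
Welch SE (unpooled) = sqrt(s_r^2/n_r + s_c^2/n_c) = sqrt(1.27041e-08 + 7.44762e-09) = sqrt(2.01517e-08) = 0.000141957
|mean_r - mean_c| = 8.42857e-05
t = 8.42857e-05 / 0.000141957 = 0.59

0.59


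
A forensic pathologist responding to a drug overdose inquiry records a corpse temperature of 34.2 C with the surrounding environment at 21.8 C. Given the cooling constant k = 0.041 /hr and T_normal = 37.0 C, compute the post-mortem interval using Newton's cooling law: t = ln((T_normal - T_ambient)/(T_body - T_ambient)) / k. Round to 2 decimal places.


Using Newton's law of cooling:
t = ln((T_normal - T_ambient) / (T_body - T_ambient)) / k
T_normal - T_ambient = 15.2
T_body - T_ambient = 12.4
Ratio = 1.225806
ln(ratio) = 0.203599
t = 0.203599 / 0.041 = 4.97 hours

4.97


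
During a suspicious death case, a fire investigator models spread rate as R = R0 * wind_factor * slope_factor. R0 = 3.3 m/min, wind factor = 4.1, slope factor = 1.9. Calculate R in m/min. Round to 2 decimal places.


Fire spread rate calculation:
R = R0 * wind_factor * slope_factor
= 3.3 * 4.1 * 1.9
= 13.53 * 1.9
= 25.71 m/min

25.71


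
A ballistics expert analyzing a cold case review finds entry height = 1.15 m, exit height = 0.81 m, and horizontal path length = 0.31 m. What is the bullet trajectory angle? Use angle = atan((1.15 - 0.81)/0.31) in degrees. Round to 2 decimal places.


Bullet trajectory angle:
Height difference = 1.15 - 0.81 = 0.34 m
angle = atan(0.34 / 0.31)
angle = atan(1.096774)
angle = 47.64 degrees

47.64


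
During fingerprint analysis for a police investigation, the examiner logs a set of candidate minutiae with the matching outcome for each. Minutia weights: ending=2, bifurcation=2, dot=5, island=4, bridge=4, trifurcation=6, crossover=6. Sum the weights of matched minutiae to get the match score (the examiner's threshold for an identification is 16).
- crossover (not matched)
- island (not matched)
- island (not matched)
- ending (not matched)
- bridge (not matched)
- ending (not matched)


Weighted minutiae match score:
  crossover: not matched, +0
  island: not matched, +0
  island: not matched, +0
  ending: not matched, +0
  bridge: not matched, +0
  ending: not matched, +0
Total score = 0
Threshold = 16; verdict = inconclusive

0


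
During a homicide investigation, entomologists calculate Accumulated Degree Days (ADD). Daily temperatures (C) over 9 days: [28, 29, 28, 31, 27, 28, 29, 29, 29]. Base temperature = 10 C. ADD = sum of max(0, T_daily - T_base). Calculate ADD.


Computing ADD day by day:
Day 1: max(0, 28 - 10) = 18
Day 2: max(0, 29 - 10) = 19
Day 3: max(0, 28 - 10) = 18
Day 4: max(0, 31 - 10) = 21
Day 5: max(0, 27 - 10) = 17
Day 6: max(0, 28 - 10) = 18
Day 7: max(0, 29 - 10) = 19
Day 8: max(0, 29 - 10) = 19
Day 9: max(0, 29 - 10) = 19
Total ADD = 168

168


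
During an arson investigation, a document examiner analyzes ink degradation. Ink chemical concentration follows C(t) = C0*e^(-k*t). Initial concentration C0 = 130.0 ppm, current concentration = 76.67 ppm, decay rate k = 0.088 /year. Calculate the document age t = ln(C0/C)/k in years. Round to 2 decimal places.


Document age estimation:
C0/C = 130.0 / 76.67 = 1.695578
ln(C0/C) = 0.528024
t = 0.528024 / 0.088 = 6.00 years

6.00


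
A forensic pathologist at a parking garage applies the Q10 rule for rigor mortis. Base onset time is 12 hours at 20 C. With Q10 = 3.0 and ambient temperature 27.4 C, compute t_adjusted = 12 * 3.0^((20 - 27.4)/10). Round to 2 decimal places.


Rigor mortis time adjustment:
Exponent = (T_ref - T_actual) / 10 = (20 - 27.4) / 10 = -0.74
Q10 factor = 3.0^-0.74 = 0.44354
t_adjusted = 12 * 0.44354 = 5.32 hours

5.32


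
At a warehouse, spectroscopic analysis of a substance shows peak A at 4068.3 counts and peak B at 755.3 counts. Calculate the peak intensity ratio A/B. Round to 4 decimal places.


Spectral peak ratio:
Peak A = 4068.3 counts
Peak B = 755.3 counts
Ratio = 4068.3 / 755.3 = 5.3863

5.3863


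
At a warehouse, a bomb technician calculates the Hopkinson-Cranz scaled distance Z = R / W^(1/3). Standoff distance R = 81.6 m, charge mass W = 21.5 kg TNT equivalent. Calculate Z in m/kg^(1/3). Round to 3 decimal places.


Scaled distance calculation:
W^(1/3) = 21.5^(1/3) = 2.780649
Z = R / W^(1/3) = 81.6 / 2.780649
Z = 29.346 m/kg^(1/3)

29.346


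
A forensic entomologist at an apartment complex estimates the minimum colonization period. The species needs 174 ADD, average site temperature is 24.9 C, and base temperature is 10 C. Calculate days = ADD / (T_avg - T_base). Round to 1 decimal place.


Insect development time:
Effective temperature = avg_temp - T_base = 24.9 - 10 = 14.9 C
Days = ADD / effective_temp = 174 / 14.9 = 11.7 days

11.7


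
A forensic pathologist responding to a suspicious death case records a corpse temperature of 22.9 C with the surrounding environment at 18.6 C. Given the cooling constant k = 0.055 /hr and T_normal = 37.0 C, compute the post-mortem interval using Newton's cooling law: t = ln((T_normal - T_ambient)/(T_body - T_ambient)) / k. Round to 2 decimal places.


Using Newton's law of cooling:
t = ln((T_normal - T_ambient) / (T_body - T_ambient)) / k
T_normal - T_ambient = 18.4
T_body - T_ambient = 4.3
Ratio = 4.27907
ln(ratio) = 1.453736
t = 1.453736 / 0.055 = 26.43 hours

26.43


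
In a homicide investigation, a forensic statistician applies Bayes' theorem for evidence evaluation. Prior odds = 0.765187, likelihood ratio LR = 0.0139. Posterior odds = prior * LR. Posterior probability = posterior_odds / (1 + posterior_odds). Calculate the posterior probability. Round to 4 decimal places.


Bayesian evidence evaluation:
Posterior odds = prior_odds * LR = 0.765187 * 0.0139 = 0.0106361
Posterior probability = posterior_odds / (1 + posterior_odds)
= 0.0106361 / (1 + 0.0106361)
= 0.0106361 / 1.0106361
= 0.0105

0.0105


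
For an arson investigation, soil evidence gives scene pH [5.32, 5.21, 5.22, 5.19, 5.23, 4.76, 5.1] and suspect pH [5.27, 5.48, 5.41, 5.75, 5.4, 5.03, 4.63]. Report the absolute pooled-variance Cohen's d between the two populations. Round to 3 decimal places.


Pooled-variance Cohen's d for soil pH comparison:
Scene mean = 36.03 / 7 = 5.147143
Suspect mean = 36.97 / 7 = 5.281429
Scene sample variance s_s^2 = 0.033324
Suspect sample variance s_c^2 = 0.129548
Pooled variance = ((n_s-1)*s_s^2 + (n_c-1)*s_c^2) / (n_s + n_c - 2) = 0.081436
Pooled SD = sqrt(0.081436) = 0.28537
Mean difference = -0.134286
|d| = |-0.134286| / 0.28537 = 0.471

0.471


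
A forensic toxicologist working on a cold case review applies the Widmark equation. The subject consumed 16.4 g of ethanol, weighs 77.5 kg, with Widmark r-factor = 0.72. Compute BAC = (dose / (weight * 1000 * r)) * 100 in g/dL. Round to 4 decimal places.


Applying the Widmark formula:
BAC = (dose_g / (body_wt * 1000 * r)) * 100
Denominator = 77.5 * 1000 * 0.72 = 55800
BAC = (16.4 / 55800) * 100
BAC = 0.0294 g/dL

0.0294


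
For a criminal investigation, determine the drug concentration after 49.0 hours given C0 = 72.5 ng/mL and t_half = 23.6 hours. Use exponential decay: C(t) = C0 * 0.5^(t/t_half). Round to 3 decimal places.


Drug concentration decay:
Number of half-lives = t / t_half = 49.0 / 23.6 = 2.076271
Decay factor = 0.5^2.076271 = 0.23712653
C(t) = 72.5 * 0.23712653 = 17.192 ng/mL

17.192


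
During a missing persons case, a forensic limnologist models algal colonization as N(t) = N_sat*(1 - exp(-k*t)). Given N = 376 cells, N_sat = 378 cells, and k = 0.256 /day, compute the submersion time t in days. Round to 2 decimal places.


PMSI from diatom colonization curve:
N / N_sat = 376 / 378 = 0.994709
1 - N/N_sat = 0.005291
ln(1 - N/N_sat) = -5.241748
t = -ln(1 - N/N_sat) / k = -(-5.241748) / 0.256 = 20.48 days

20.48


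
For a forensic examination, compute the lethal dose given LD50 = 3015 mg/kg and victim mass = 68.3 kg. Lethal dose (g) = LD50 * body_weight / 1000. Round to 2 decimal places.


Lethal dose calculation:
Lethal dose = LD50 * body_weight / 1000
= 3015 * 68.3 / 1000
= 205924.5 / 1000
= 205.92 g

205.92


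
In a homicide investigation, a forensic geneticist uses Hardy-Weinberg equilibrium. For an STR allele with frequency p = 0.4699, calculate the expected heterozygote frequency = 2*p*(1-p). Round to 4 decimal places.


Hardy-Weinberg heterozygote frequency:
q = 1 - p = 1 - 0.4699 = 0.5301
2pq = 2 * 0.4699 * 0.5301 = 0.4982

0.4982


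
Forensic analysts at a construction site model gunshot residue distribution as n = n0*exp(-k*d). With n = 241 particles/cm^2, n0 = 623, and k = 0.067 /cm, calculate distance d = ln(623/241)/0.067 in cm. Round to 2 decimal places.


GSR distance calculation:
n0/n = 623 / 241 = 2.585062
ln(n0/n) = 0.949749
d = 0.949749 / 0.067 = 14.18 cm

14.18


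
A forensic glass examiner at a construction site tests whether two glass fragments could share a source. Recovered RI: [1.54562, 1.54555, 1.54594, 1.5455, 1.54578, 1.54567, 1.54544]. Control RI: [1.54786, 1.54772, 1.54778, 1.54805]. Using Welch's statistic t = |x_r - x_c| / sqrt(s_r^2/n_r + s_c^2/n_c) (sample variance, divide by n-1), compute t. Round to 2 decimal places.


Welch's t-criterion for glass RI comparison:
Recovered mean = sum / n_r = 10.8195 / 7 = 1.5456429
Control mean = sum / n_c = 6.19141 / 4 = 1.5478525
Recovered sample variance s_r^2 = 2.97571e-08
Control sample variance s_c^2 = 2.0625e-08
Welch SE (unpooled) = sqrt(s_r^2/n_r + s_c^2/n_c) = sqrt(4.25102e-09 + 5.15625e-09) = sqrt(9.40727e-09) = 9.69911e-05
|mean_r - mean_c| = 0.00220964
t = 0.00220964 / 9.69911e-05 = 22.78

22.78


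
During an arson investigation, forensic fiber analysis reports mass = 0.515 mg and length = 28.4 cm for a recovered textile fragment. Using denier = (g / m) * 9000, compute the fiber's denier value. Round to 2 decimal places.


Denier calculation:
Mass in grams = 0.515 mg / 1000 = 0.000515 g
Length in meters = 28.4 cm / 100 = 0.284 m
Linear density = mass / length = 0.000515 / 0.284 = 0.00181338 g/m
Denier = (g/m) * 9000 = 0.00181338 * 9000 = 16.32

16.32


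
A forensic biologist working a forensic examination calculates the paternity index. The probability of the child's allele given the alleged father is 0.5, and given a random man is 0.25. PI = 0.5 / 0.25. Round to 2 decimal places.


Paternity Index calculation:
PI = P(allele|father) / P(allele|random)
PI = 0.5 / 0.25
PI = 2.00

2.00


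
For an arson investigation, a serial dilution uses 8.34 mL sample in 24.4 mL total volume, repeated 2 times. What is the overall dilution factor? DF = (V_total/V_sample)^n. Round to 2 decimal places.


Dilution factor calculation:
Single dilution = V_total / V_sample = 24.4 / 8.34 ≈ 2.925659
Number of dilutions = 2
Total DF = (24.4 / 8.34)^2 (full precision, rounded at the end) = 8.56

8.56


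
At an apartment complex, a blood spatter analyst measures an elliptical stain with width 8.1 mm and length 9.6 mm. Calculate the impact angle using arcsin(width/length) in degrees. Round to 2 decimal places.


Blood spatter impact angle calculation:
width / length = 8.1 / 9.6 = 0.84375
angle = arcsin(0.84375)
angle = 57.54 degrees

57.54


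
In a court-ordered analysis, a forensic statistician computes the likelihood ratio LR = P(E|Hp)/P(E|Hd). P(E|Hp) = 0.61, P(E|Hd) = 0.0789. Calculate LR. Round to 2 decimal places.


Likelihood ratio calculation:
LR = P(E|Hp) / P(E|Hd)
LR = 0.61 / 0.0789
LR = 7.73

7.73


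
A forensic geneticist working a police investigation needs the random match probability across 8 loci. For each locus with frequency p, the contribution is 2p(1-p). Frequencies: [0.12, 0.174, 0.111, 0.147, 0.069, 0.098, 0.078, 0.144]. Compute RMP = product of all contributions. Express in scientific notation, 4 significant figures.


Computing RMP for 8 loci:
Locus 1: 2 * 0.12 * 0.88 = 0.2112
Locus 2: 2 * 0.174 * 0.826 = 0.287448
Locus 3: 2 * 0.111 * 0.889 = 0.197358
Locus 4: 2 * 0.147 * 0.853 = 0.250782
Locus 5: 2 * 0.069 * 0.931 = 0.128478
Locus 6: 2 * 0.098 * 0.902 = 0.176792
Locus 7: 2 * 0.078 * 0.922 = 0.143832
Locus 8: 2 * 0.144 * 0.856 = 0.246528
RMP = 2.420e-06

2.420e-06


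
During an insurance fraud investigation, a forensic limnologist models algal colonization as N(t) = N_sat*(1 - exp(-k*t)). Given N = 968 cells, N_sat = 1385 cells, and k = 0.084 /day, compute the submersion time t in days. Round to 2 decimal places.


PMSI from diatom colonization curve:
N / N_sat = 968 / 1385 = 0.698917
1 - N/N_sat = 0.301083
ln(1 - N/N_sat) = -1.200369
t = -ln(1 - N/N_sat) / k = -(-1.200369) / 0.084 = 14.29 days

14.29


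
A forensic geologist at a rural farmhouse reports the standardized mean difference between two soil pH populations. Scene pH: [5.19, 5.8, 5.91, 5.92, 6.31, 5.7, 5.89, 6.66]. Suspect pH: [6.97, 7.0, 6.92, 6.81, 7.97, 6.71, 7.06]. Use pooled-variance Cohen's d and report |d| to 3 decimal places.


Pooled-variance Cohen's d for soil pH comparison:
Scene mean = 47.38 / 8 = 5.9225
Suspect mean = 49.44 / 7 = 7.062857
Scene sample variance s_s^2 = 0.185193
Suspect sample variance s_c^2 = 0.174057
Pooled variance = ((n_s-1)*s_s^2 + (n_c-1)*s_c^2) / (n_s + n_c - 2) = 0.180053
Pooled SD = sqrt(0.180053) = 0.424327
Mean difference = -1.140357
|d| = |-1.140357| / 0.424327 = 2.687

2.687


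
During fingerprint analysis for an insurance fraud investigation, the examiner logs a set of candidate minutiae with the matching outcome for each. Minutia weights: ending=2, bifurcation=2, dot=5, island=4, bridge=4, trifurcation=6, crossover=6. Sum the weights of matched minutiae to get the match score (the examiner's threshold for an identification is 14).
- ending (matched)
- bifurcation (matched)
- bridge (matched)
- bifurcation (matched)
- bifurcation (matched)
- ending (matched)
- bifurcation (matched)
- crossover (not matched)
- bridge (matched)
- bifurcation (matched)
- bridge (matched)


Weighted minutiae match score:
  ending: matched, +2 (running total 2)
  bifurcation: matched, +2 (running total 4)
  bridge: matched, +4 (running total 8)
  bifurcation: matched, +2 (running total 10)
  bifurcation: matched, +2 (running total 12)
  ending: matched, +2 (running total 14)
  bifurcation: matched, +2 (running total 16)
  crossover: not matched, +0
  bridge: matched, +4 (running total 20)
  bifurcation: matched, +2 (running total 22)
  bridge: matched, +4 (running total 26)
Total score = 26
Threshold = 14; verdict = identification

26
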